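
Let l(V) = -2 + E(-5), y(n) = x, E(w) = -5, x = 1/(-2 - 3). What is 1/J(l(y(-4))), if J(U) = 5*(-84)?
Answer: -1/420 ≈ -0.0023810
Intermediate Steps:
x = -1/5 (x = 1/(-5) = -1/5 ≈ -0.20000)
y(n) = -1/5
l(V) = -7 (l(V) = -2 - 5 = -7)
J(U) = -420
1/J(l(y(-4))) = 1/(-420) = -1/420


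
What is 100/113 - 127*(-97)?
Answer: 1392147/113 ≈ 12320.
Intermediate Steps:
100/113 - 127*(-97) = 100*(1/113) + 12319 = 100/113 + 12319 = 1392147/113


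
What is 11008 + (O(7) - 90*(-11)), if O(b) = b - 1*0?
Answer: 12005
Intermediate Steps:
O(b) = b (O(b) = b + 0 = b)
11008 + (O(7) - 90*(-11)) = 11008 + (7 - 90*(-11)) = 11008 + (7 + 990) = 11008 + 997 = 12005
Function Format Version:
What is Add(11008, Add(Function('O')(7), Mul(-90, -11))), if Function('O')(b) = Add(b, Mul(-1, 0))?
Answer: 12005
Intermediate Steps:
Function('O')(b) = b (Function('O')(b) = Add(b, 0) = b)
Add(11008, Add(Function('O')(7), Mul(-90, -11))) = Add(11008, Add(7, Mul(-90, -11))) = Add(11008, Add(7, 990)) = Add(11008, 997) = 12005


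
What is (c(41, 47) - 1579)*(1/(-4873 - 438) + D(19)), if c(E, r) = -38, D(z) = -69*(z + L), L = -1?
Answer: 10666157271/5311 ≈ 2.0083e+6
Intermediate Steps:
D(z) = 69 - 69*z (D(z) = -69*(z - 1) = -69*(-1 + z) = 69 - 69*z)
(c(41, 47) - 1579)*(1/(-4873 - 438) + D(19)) = (-38 - 1579)*(1/(-4873 - 438) + (69 - 69*19)) = -1617*(1/(-5311) + (69 - 1311)) = -1617*(-1/5311 - 1242) = -1617*(-6596263/5311) = 10666157271/5311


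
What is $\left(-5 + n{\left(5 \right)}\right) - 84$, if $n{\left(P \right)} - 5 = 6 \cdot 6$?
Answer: $-48$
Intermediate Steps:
$n{\left(P \right)} = 41$ ($n{\left(P \right)} = 5 + 6 \cdot 6 = 5 + 36 = 41$)
$\left(-5 + n{\left(5 \right)}\right) - 84 = \left(-5 + 41\right) - 84 = 36 - 84 = -48$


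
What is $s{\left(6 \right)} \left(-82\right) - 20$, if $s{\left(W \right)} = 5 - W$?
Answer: $62$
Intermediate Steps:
$s{\left(6 \right)} \left(-82\right) - 20 = \left(5 - 6\right) \left(-82\right) - 20 = \left(-1\right) \left(-82\right) - 20 = 82 - 20 = 62$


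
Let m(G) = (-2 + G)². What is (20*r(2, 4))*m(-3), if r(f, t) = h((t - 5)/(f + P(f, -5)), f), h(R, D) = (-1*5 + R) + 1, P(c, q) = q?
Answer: -5500/3 ≈ -1833.3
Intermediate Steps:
h(R, D) = -4 + R (h(R, D) = (-5 + R) + 1 = -4 + R)
r(f, t) = -4 + (-5 + t)/(-5 + f) (r(f, t) = -4 + (t - 5)/(f - 5) = -4 + (-5 + t)/(-5 + f))
(20*r(2, 4))*m(-3) = (20*((15 + 4 - 4*2)/(-5 + 2)))*(-2 - 3)² = (20*((15 + 4 - 8)/(-3)))*(-5)² = (20*(-⅓*11))*25 = (20*(-11/3))*25 = -220/3*25 = -5500/3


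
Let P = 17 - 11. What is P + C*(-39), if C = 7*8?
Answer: -2178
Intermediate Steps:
P = 6
C = 56
P + C*(-39) = 6 + 56*(-39) = 6 - 2184 = -2178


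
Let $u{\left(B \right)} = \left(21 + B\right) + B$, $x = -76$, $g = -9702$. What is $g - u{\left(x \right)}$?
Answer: $-9571$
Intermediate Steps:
$u{\left(B \right)} = 21 + 2 B$
$g - u{\left(x \right)} = -9702 - \left(21 + 2 \left(-76\right)\right) = -9702 - \left(21 - 152\right) = -9702 - -131 = -9702 + 131 = -9571$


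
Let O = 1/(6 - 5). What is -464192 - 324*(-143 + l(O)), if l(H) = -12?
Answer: -413972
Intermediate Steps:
O = 1 (O = 1/1 = 1)
-464192 - 324*(-143 + l(O)) = -464192 - 324*(-143 - 12) = -464192 - 324*(-155) = -464192 + 50220 = -413972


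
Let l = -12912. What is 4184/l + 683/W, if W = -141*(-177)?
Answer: -3983383/13426866 ≈ -0.29667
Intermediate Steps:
W = 24957
4184/l + 683/W = 4184/(-12912) + 683/24957 = 4184*(-1/12912) + 683*(1/24957) = -523/1614 + 683/24957 = -3983383/13426866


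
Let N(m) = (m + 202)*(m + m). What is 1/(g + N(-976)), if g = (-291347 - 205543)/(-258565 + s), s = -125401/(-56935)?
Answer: 817848493/1235646331642739 ≈ 6.6188e-7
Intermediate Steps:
N(m) = 2*m*(202 + m) (N(m) = (202 + m)*(2*m) = 2*m*(202 + m))
s = 125401/56935 (s = -125401*(-1/56935) = 125401/56935 ≈ 2.2025)
g = 1571690675/817848493 (g = (-291347 - 205543)/(-258565 + 125401/56935) = -496890/(-14721272874/56935) = -496890*(-56935/14721272874) = 1571690675/817848493 ≈ 1.9217)
1/(g + N(-976)) = 1/(1571690675/817848493 + 2*(-976)*(202 - 976)) = 1/(1571690675/817848493 + 2*(-976)*(-774)) = 1/(1571690675/817848493 + 1510848) = 1/(1235646331642739/817848493) = 817848493/1235646331642739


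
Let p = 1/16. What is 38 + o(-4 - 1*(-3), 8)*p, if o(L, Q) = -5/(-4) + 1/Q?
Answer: 4875/128 ≈ 38.086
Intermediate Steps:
p = 1/16 ≈ 0.062500
o(L, Q) = 5/4 + 1/Q (o(L, Q) = -5*(-¼) + 1/Q = 5/4 + 1/Q)
38 + o(-4 - 1*(-3), 8)*p = 38 + (5/4 + 1/8)*(1/16) = 38 + (5/4 + ⅛)*(1/16) = 38 + (11/8)*(1/16) = 38 + 11/128 = 4875/128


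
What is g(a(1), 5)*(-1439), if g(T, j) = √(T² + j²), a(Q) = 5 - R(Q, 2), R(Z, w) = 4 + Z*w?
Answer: -1439*√26 ≈ -7337.5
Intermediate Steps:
a(Q) = 1 - 2*Q (a(Q) = 5 - (4 + Q*2) = 5 - (4 + 2*Q) = 5 + (-4 - 2*Q) = 1 - 2*Q)
g(a(1), 5)*(-1439) = √((1 - 2*1)² + 5²)*(-1439) = √((1 - 2)² + 25)*(-1439) = √((-1)² + 25)*(-1439) = √(1 + 25)*(-1439) = √26*(-1439) = -1439*√26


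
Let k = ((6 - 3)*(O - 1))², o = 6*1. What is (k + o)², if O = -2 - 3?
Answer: 108900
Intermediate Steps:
O = -5
o = 6
k = 324 (k = ((6 - 3)*(-5 - 1))² = (3*(-6))² = (-18)² = 324)
(k + o)² = (324 + 6)² = 330² = 108900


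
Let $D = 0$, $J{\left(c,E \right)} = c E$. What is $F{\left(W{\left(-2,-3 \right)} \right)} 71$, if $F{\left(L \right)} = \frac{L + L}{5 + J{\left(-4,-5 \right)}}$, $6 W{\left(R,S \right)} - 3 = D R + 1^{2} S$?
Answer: $0$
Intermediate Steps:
$J{\left(c,E \right)} = E c$
$W{\left(R,S \right)} = \frac{1}{2} + \frac{S}{6}$ ($W{\left(R,S \right)} = \frac{1}{2} + \frac{0 R + 1^{2} S}{6} = \frac{1}{2} + \frac{0 + 1 S}{6} = \frac{1}{2} + \frac{0 + S}{6} = \frac{1}{2} + \frac{S}{6}$)
$F{\left(L \right)} = \frac{2 L}{25}$ ($F{\left(L \right)} = \frac{L + L}{5 - -20} = \frac{2 L}{5 + 20} = \frac{2 L}{25}$)
$F{\left(W{\left(-2,-3 \right)} \right)} 71 = \frac{2 \left(\frac{1}{2} + \frac{1}{6} \left(-3\right)\right)}{25} \cdot 71 = \frac{2 \left(\frac{1}{2} - \frac{1}{2}\right)}{25} \cdot 71 = \frac{2}{25} \cdot 0 \cdot 71 = 0 \cdot 71 = 0$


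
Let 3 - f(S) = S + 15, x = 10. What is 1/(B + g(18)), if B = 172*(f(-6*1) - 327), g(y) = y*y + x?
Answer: -1/56942 ≈ -1.7562e-5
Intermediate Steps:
f(S) = -12 - S (f(S) = 3 - (S + 15) = 3 - (15 + S) = 3 + (-15 - S) = -12 - S)
g(y) = 10 + y² (g(y) = y*y + 10 = y² + 10 = 10 + y²)
B = -57276 (B = 172*((-12 - (-6)) - 327) = 172*((-12 - 1*(-6)) - 327) = 172*((-12 + 6) - 327) = 172*(-6 - 327) = 172*(-333) = -57276)
1/(B + g(18)) = 1/(-57276 + (10 + 18²)) = 1/(-57276 + (10 + 324)) = 1/(-57276 + 334) = 1/(-56942) = -1/56942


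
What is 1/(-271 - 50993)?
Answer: -1/51264 ≈ -1.9507e-5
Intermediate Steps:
1/(-271 - 50993) = 1/(-51264) = -1/51264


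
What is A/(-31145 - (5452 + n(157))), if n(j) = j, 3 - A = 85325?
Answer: 42661/18377 ≈ 2.3214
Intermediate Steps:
A = -85322 (A = 3 - 1*85325 = 3 - 85325 = -85322)
A/(-31145 - (5452 + n(157))) = -85322/(-31145 - (5452 + 157)) = -85322/(-31145 - 1*5609) = -85322/(-31145 - 5609) = -85322/(-36754) = -85322*(-1/36754) = 42661/18377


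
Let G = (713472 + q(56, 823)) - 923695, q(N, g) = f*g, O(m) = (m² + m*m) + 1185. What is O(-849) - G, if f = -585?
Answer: 2134465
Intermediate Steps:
O(m) = 1185 + 2*m² (O(m) = (m² + m²) + 1185 = 2*m² + 1185 = 1185 + 2*m²)
q(N, g) = -585*g
G = -691678 (G = (713472 - 585*823) - 923695 = (713472 - 481455) - 923695 = 232017 - 923695 = -691678)
O(-849) - G = (1185 + 2*(-849)²) - 1*(-691678) = (1185 + 2*720801) + 691678 = (1185 + 1441602) + 691678 = 1442787 + 691678 = 2134465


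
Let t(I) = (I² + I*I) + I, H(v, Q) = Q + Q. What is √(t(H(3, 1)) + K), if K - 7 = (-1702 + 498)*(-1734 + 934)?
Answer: √963217 ≈ 981.44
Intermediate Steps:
H(v, Q) = 2*Q
t(I) = I + 2*I² (t(I) = (I² + I²) + I = 2*I² + I = I + 2*I²)
K = 963207 (K = 7 + (-1702 + 498)*(-1734 + 934) = 7 - 1204*(-800) = 7 + 963200 = 963207)
√(t(H(3, 1)) + K) = √((2*1)*(1 + 2*(2*1)) + 963207) = √(2*(1 + 2*2) + 963207) = √(2*(1 + 4) + 963207) = √(2*5 + 963207) = √(10 + 963207) = √963217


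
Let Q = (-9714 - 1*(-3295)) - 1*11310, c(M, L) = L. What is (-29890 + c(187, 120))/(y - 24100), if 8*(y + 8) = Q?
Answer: 238160/210593 ≈ 1.1309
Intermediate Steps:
Q = -17729 (Q = (-9714 + 3295) - 11310 = -6419 - 11310 = -17729)
y = -17793/8 (y = -8 + (⅛)*(-17729) = -8 - 17729/8 = -17793/8 ≈ -2224.1)
(-29890 + c(187, 120))/(y - 24100) = (-29890 + 120)/(-17793/8 - 24100) = -29770/(-210593/8) = -29770*(-8/210593) = 238160/210593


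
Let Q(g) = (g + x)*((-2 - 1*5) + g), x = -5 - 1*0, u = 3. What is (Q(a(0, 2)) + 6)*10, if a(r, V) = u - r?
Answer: 140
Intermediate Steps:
x = -5 (x = -5 + 0 = -5)
a(r, V) = 3 - r
Q(g) = (-7 + g)*(-5 + g) (Q(g) = (g - 5)*((-2 - 1*5) + g) = (-5 + g)*((-2 - 5) + g) = (-5 + g)*(-7 + g) = (-7 + g)*(-5 + g))
(Q(a(0, 2)) + 6)*10 = ((35 + (3 - 1*0)² - 12*(3 - 1*0)) + 6)*10 = ((35 + (3 + 0)² - 12*(3 + 0)) + 6)*10 = ((35 + 3² - 12*3) + 6)*10 = ((35 + 9 - 36) + 6)*10 = (8 + 6)*10 = 14*10 = 140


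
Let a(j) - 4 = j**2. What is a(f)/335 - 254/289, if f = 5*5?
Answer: 96691/96815 ≈ 0.99872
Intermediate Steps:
f = 25
a(j) = 4 + j**2
a(f)/335 - 254/289 = (4 + 25**2)/335 - 254/289 = (4 + 625)*(1/335) - 254*1/289 = 629*(1/335) - 254/289 = 629/335 - 254/289 = 96691/96815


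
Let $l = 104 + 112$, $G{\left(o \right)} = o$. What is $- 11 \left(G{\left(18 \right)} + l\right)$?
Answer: $-2574$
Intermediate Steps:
$l = 216$
$- 11 \left(G{\left(18 \right)} + l\right) = - 11 \left(18 + 216\right) = \left(-11\right) 234 = -2574$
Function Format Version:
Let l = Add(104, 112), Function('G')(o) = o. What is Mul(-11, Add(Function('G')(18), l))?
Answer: -2574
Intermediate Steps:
l = 216
Mul(-11, Add(Function('G')(18), l)) = Mul(-11, Add(18, 216)) = Mul(-11, 234) = -2574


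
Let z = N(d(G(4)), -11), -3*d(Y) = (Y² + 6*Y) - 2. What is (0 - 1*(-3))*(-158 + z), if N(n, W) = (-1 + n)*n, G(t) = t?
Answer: 136/3 ≈ 45.333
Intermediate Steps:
d(Y) = ⅔ - 2*Y - Y²/3 (d(Y) = -((Y² + 6*Y) - 2)/3 = -(-2 + Y² + 6*Y)/3 = ⅔ - 2*Y - Y²/3)
N(n, W) = n*(-1 + n)
z = 1558/9 (z = (⅔ - 2*4 - ⅓*4²)*(-1 + (⅔ - 2*4 - ⅓*4²)) = (⅔ - 8 - ⅓*16)*(-1 + (⅔ - 8 - ⅓*16)) = (⅔ - 8 - 16/3)*(-1 + (⅔ - 8 - 16/3)) = -38*(-1 - 38/3)/3 = -38/3*(-41/3) = 1558/9 ≈ 173.11)
(0 - 1*(-3))*(-158 + z) = (0 - 1*(-3))*(-158 + 1558/9) = (0 + 3)*(136/9) = 3*(136/9) = 136/3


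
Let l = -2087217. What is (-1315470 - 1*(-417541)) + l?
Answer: -2985146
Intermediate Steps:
(-1315470 - 1*(-417541)) + l = (-1315470 - 1*(-417541)) - 2087217 = (-1315470 + 417541) - 2087217 = -897929 - 2087217 = -2985146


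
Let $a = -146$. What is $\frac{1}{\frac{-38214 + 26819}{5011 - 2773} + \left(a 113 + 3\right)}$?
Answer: $- \frac{2238}{36927205} \approx -6.0606 \cdot 10^{-5}$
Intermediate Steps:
$\frac{1}{\frac{-38214 + 26819}{5011 - 2773} + \left(a 113 + 3\right)} = \frac{1}{\frac{-38214 + 26819}{5011 - 2773} + \left(\left(-146\right) 113 + 3\right)} = \frac{1}{- \frac{11395}{2238} + \left(-16498 + 3\right)} = \frac{1}{\left(-11395\right) \frac{1}{2238} - 16495} = \frac{1}{- \frac{11395}{2238} - 16495} = \frac{1}{- \frac{36927205}{2238}} = - \frac{2238}{36927205}$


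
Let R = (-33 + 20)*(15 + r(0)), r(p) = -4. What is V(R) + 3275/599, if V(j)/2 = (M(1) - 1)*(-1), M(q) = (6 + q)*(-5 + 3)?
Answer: 21245/599 ≈ 35.467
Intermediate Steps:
R = -143 (R = (-33 + 20)*(15 - 4) = -13*11 = -143)
M(q) = -12 - 2*q (M(q) = (6 + q)*(-2) = -12 - 2*q)
V(j) = 30 (V(j) = 2*(((-12 - 2*1) - 1)*(-1)) = 2*(((-12 - 2) - 1)*(-1)) = 2*((-14 - 1)*(-1)) = 2*(-15*(-1)) = 2*15 = 30)
V(R) + 3275/599 = 30 + 3275/599 = 21245/599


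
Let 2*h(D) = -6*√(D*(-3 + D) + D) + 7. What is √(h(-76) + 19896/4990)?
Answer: √(186431390 - 149400600*√1482)/4990 ≈ 14.95*I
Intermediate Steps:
h(D) = 7/2 - 3*√(D + D*(-3 + D)) (h(D) = (-6*√(D*(-3 + D) + D) + 7)/2 = (-6*√(D + D*(-3 + D)) + 7)/2 = (7 - 6*√(D + D*(-3 + D)))/2 = 7/2 - 3*√(D + D*(-3 + D)))
√(h(-76) + 19896/4990) = √((7/2 - 3*2*√1482) + 19896/4990) = √((7/2 - 3*2*√1482) + 19896*(1/4990)) = √((7/2 - 6*√1482) + 9948/2495) = √(37361/4990 - 6*√1482)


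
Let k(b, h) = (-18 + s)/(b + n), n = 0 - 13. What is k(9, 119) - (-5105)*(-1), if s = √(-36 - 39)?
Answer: -10201/2 - 5*I*√3/4 ≈ -5100.5 - 2.1651*I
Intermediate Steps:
s = 5*I*√3 (s = √(-75) = 5*I*√3 ≈ 8.6602*I)
n = -13
k(b, h) = (-18 + 5*I*√3)/(-13 + b) (k(b, h) = (-18 + 5*I*√3)/(b - 13) = (-18 + 5*I*√3)/(-13 + b))
k(9, 119) - (-5105)*(-1) = (-18 + 5*I*√3)/(-13 + 9) - (-5105)*(-1) = (-18 + 5*I*√3)/(-4) - 1*5105 = -(-18 + 5*I*√3)/4 - 5105 = (9/2 - 5*I*√3/4) - 5105 = -10201/2 - 5*I*√3/4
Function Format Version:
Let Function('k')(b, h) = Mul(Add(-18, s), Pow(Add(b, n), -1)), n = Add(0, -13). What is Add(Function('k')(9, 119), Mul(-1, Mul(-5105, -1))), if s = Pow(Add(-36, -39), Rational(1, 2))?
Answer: Add(Rational(-10201, 2), Mul(Rational(-5, 4), I, Pow(3, Rational(1, 2)))) ≈ Add(-5100.5, Mul(-2.1651, I))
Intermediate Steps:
s = Mul(5, I, Pow(3, Rational(1, 2))) (s = Pow(-75, Rational(1, 2)) = Mul(5, I, Pow(3, Rational(1, 2))) ≈ Mul(8.6602, I))
n = -13
Function('k')(b, h) = Mul(Pow(Add(-13, b), -1), Add(-18, Mul(5, I, Pow(3, Rational(1, 2))))) (Function('k')(b, h) = Mul(Add(-18, Mul(5, I, Pow(3, Rational(1, 2)))), Pow(Add(b, -13), -1)) = Mul(Add(-18, Mul(5, I, Pow(3, Rational(1, 2)))), Pow(Add(-13, b), -1)) = Mul(Pow(Add(-13, b), -1), Add(-18, Mul(5, I, Pow(3, Rational(1, 2))))))
Add(Function('k')(9, 119), Mul(-1, Mul(-5105, -1))) = Add(Mul(Pow(Add(-13, 9), -1), Add(-18, Mul(5, I, Pow(3, Rational(1, 2))))), Mul(-1, Mul(-5105, -1))) = Add(Mul(Pow(-4, -1), Add(-18, Mul(5, I, Pow(3, Rational(1, 2))))), Mul(-1, 5105)) = Add(Mul(Rational(-1, 4), Add(-18, Mul(5, I, Pow(3, Rational(1, 2))))), -5105) = Add(Add(Rational(9, 2), Mul(Rational(-5, 4), I, Pow(3, Rational(1, 2)))), -5105) = Add(Rational(-10201, 2), Mul(Rational(-5, 4), I, Pow(3, Rational(1, 2))))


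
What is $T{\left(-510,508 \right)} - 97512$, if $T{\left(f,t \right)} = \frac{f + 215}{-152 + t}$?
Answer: $- \frac{34714567}{356} \approx -97513.0$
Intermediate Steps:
$T{\left(f,t \right)} = \frac{215 + f}{-152 + t}$
$T{\left(-510,508 \right)} - 97512 = \frac{215 - 510}{-152 + 508} - 97512 = \frac{1}{356} \left(-295\right) - 97512 = - \frac{295}{356} - 97512 = - \frac{34714567}{356}$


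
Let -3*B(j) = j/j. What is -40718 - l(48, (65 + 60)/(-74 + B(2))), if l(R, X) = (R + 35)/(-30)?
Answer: -1221457/30 ≈ -40715.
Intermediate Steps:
B(j) = -⅓ (B(j) = -j/(3*j) = -⅓*1 = -⅓)
l(R, X) = -7/6 - R/30 (l(R, X) = (35 + R)*(-1/30) = -7/6 - R/30)
-40718 - l(48, (65 + 60)/(-74 + B(2))) = -40718 - (-7/6 - 1/30*48) = -40718 - (-7/6 - 8/5) = -40718 - 1*(-83/30) = -40718 + 83/30 = -1221457/30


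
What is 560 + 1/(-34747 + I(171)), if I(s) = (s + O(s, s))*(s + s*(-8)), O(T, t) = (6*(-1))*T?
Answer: 553665281/988688 ≈ 560.00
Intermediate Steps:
O(T, t) = -6*T
I(s) = 35*s² (I(s) = (s - 6*s)*(s + s*(-8)) = (-5*s)*(s - 8*s) = (-5*s)*(-7*s) = 35*s²)
560 + 1/(-34747 + I(171)) = 560 + 1/(-34747 + 35*171²) = 560 + 1/(-34747 + 35*29241) = 560 + 1/(-34747 + 1023435) = 560 + 1/988688 = 553665281/988688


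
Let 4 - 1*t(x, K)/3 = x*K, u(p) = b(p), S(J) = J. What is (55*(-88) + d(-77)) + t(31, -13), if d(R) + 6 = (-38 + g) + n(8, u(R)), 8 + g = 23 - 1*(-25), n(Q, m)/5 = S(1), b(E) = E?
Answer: -3618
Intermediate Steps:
u(p) = p
n(Q, m) = 5 (n(Q, m) = 5*1 = 5)
g = 40 (g = -8 + (23 - 1*(-25)) = -8 + (23 + 25) = -8 + 48 = 40)
d(R) = 1 (d(R) = -6 + ((-38 + 40) + 5) = -6 + (2 + 5) = -6 + 7 = 1)
t(x, K) = 12 - 3*K*x (t(x, K) = 12 - 3*x*K = 12 - 3*K*x)
(55*(-88) + d(-77)) + t(31, -13) = (55*(-88) + 1) + (12 - 3*(-13)*31) = (-4840 + 1) + (12 + 1209) = -4839 + 1221 = -3618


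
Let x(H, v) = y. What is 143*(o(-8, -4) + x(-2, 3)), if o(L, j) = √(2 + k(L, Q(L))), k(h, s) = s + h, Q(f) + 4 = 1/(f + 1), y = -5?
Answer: -715 + 143*I*√497/7 ≈ -715.0 + 455.42*I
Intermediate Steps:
x(H, v) = -5
Q(f) = -4 + 1/(1 + f) (Q(f) = -4 + 1/(f + 1) = -4 + 1/(1 + f))
k(h, s) = h + s
o(L, j) = √(2 + L + (-3 - 4*L)/(1 + L)) (o(L, j) = √(2 + (L + (-3 - 4*L)/(1 + L))) = √(2 + L + (-3 - 4*L)/(1 + L)))
143*(o(-8, -4) + x(-2, 3)) = 143*(√((-1 + (-8)² - 1*(-8))/(1 - 8)) - 5) = 143*(√((-1 + 64 + 8)/(-7)) - 5) = 143*(√(-⅐*71) - 5) = 143*(√(-71/7) - 5) = 143*(I*√497/7 - 5) = 143*(-5 + I*√497/7) = -715 + 143*I*√497/7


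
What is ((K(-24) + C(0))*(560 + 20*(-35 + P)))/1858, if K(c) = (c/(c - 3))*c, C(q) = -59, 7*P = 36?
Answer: 31330/19509 ≈ 1.6059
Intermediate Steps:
P = 36/7 (P = (⅐)*36 = 36/7 ≈ 5.1429)
K(c) = c²/(-3 + c) (K(c) = (c/(-3 + c))*c = c²/(-3 + c))
((K(-24) + C(0))*(560 + 20*(-35 + P)))/1858 = (((-24)²/(-3 - 24) - 59)*(560 + 20*(-35 + 36/7)))/1858 = ((576/(-27) - 59)*(560 + 20*(-209/7)))*(1/1858) = ((576*(-1/27) - 59)*(560 - 4180/7))*(1/1858) = ((-64/3 - 59)*(-260/7))*(1/1858) = -241/3*(-260/7)*(1/1858) = (62660/21)*(1/1858) = 31330/19509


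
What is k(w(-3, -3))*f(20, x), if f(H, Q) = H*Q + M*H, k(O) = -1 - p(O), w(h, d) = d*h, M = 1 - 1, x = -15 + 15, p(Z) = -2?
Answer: 0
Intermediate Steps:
x = 0
M = 0
k(O) = 1 (k(O) = -1 - 1*(-2) = -1 + 2 = 1)
f(H, Q) = H*Q (f(H, Q) = H*Q + 0*H = H*Q + 0 = H*Q)
k(w(-3, -3))*f(20, x) = 1*(20*0) = 1*0 = 0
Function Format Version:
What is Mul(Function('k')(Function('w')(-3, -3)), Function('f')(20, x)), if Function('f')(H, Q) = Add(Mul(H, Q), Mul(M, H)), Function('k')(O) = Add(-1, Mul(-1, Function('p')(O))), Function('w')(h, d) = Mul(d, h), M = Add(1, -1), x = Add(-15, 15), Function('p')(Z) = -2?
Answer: 0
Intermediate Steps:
x = 0
M = 0
Function('k')(O) = 1 (Function('k')(O) = Add(-1, Mul(-1, -2)) = Add(-1, 2) = 1)
Function('f')(H, Q) = Mul(H, Q) (Function('f')(H, Q) = Add(Mul(H, Q), Mul(0, H)) = Add(Mul(H, Q), 0) = Mul(H, Q))
Mul(Function('k')(Function('w')(-3, -3)), Function('f')(20, x)) = Mul(1, Mul(20, 0)) = Mul(1, 0) = 0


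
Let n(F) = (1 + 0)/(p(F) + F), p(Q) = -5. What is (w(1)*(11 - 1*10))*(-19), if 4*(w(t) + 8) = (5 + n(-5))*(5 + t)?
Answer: 247/20 ≈ 12.350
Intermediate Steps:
n(F) = 1/(-5 + F) (n(F) = (1 + 0)/(-5 + F) = 1/(-5 + F))
w(t) = -15/8 + 49*t/40 (w(t) = -8 + ((5 + 1/(-5 - 5))*(5 + t))/4 = -8 + ((5 + 1/(-10))*(5 + t))/4 = -8 + ((5 - ⅒)*(5 + t))/4 = -8 + (49*(5 + t)/10)/4 = -8 + (49/2 + 49*t/10)/4 = -8 + (49/8 + 49*t/40) = -15/8 + 49*t/40)
(w(1)*(11 - 1*10))*(-19) = ((-15/8 + (49/40)*1)*(11 - 1*10))*(-19) = ((-15/8 + 49/40)*(11 - 10))*(-19) = -13/20*1*(-19) = -13/20*(-19) = 247/20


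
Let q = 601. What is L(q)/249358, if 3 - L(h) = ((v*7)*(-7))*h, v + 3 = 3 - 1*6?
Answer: -176691/249358 ≈ -0.70858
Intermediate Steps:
v = -6 (v = -3 + (3 - 1*6) = -3 + (3 - 6) = -3 - 3 = -6)
L(h) = 3 - 294*h (L(h) = 3 - -6*7*(-7)*h = 3 - (-42*(-7))*h = 3 - 294*h)
L(q)/249358 = (3 - 294*601)/249358 = (3 - 176694)*(1/249358) = -176691*1/249358 = -176691/249358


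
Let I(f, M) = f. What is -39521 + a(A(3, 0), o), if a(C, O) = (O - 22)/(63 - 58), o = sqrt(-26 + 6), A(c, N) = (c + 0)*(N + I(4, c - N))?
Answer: -197627/5 + 2*I*sqrt(5)/5 ≈ -39525.0 + 0.89443*I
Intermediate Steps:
A(c, N) = c*(4 + N) (A(c, N) = (c + 0)*(N + 4) = c*(4 + N))
o = 2*I*sqrt(5) (o = sqrt(-20) = 2*I*sqrt(5) ≈ 4.4721*I)
a(C, O) = -22/5 + O/5 (a(C, O) = (-22 + O)/5 = (-22 + O)*(1/5) = -22/5 + O/5)
-39521 + a(A(3, 0), o) = -39521 + (-22/5 + (2*I*sqrt(5))/5) = -39521 + (-22/5 + 2*I*sqrt(5)/5) = -197627/5 + 2*I*sqrt(5)/5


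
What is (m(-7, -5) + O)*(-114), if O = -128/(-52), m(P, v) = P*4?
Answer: 37848/13 ≈ 2911.4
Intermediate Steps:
m(P, v) = 4*P
O = 32/13 (O = -128*(-1/52) = 32/13 ≈ 2.4615)
(m(-7, -5) + O)*(-114) = (4*(-7) + 32/13)*(-114) = (-28 + 32/13)*(-114) = -332/13*(-114) = 37848/13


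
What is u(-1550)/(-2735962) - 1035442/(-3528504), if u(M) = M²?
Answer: -1411075223699/2413463215212 ≈ -0.58467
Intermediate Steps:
u(-1550)/(-2735962) - 1035442/(-3528504) = (-1550)²/(-2735962) - 1035442/(-3528504) = 2402500*(-1/2735962) - 1035442*(-1/3528504) = -1201250/1367981 + 517721/1764252 = -1411075223699/2413463215212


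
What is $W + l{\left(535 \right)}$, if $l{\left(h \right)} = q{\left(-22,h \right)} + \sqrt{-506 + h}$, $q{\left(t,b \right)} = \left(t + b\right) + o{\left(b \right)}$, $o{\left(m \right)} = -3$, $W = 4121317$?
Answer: $4121827 + \sqrt{29} \approx 4.1218 \cdot 10^{6}$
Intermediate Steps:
$q{\left(t,b \right)} = -3 + b + t$ ($q{\left(t,b \right)} = \left(t + b\right) - 3 = \left(b + t\right) - 3 = -3 + b + t$)
$l{\left(h \right)} = -25 + h + \sqrt{-506 + h}$ ($l{\left(h \right)} = \left(-3 + h - 22\right) + \sqrt{-506 + h} = \left(-25 + h\right) + \sqrt{-506 + h} = -25 + h + \sqrt{-506 + h}$)
$W + l{\left(535 \right)} = 4121317 + \left(-25 + 535 + \sqrt{-506 + 535}\right) = 4121317 + \left(-25 + 535 + \sqrt{29}\right) = 4121317 + \left(510 + \sqrt{29}\right) = 4121827 + \sqrt{29}$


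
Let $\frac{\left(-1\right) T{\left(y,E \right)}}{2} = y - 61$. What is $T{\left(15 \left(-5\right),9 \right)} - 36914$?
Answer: $-36642$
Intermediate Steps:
$T{\left(y,E \right)} = 122 - 2 y$ ($T{\left(y,E \right)} = - 2 \left(y - 61\right) = - 2 \left(-61 + y\right) = 122 - 2 y$)
$T{\left(15 \left(-5\right),9 \right)} - 36914 = \left(122 - 2 \cdot 15 \left(-5\right)\right) - 36914 = \left(122 - -150\right) - 36914 = \left(122 + 150\right) - 36914 = 272 - 36914 = -36642$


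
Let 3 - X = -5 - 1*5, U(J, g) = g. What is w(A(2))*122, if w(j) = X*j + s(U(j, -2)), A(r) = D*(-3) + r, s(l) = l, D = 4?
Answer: -16104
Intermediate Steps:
X = 13 (X = 3 - (-5 - 1*5) = 3 - (-5 - 5) = 3 - 1*(-10) = 3 + 10 = 13)
A(r) = -12 + r (A(r) = 4*(-3) + r = -12 + r)
w(j) = -2 + 13*j (w(j) = 13*j - 2 = -2 + 13*j)
w(A(2))*122 = (-2 + 13*(-12 + 2))*122 = (-2 + 13*(-10))*122 = (-2 - 130)*122 = -132*122 = -16104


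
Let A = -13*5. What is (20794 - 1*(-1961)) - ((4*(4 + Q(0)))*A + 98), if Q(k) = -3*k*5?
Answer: 23697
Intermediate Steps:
Q(k) = -15*k
A = -65
(20794 - 1*(-1961)) - ((4*(4 + Q(0)))*A + 98) = (20794 - 1*(-1961)) - ((4*(4 - 15*0))*(-65) + 98) = (20794 + 1961) - ((4*(4 + 0))*(-65) + 98) = 22755 - ((4*4)*(-65) + 98) = 22755 - (16*(-65) + 98) = 22755 - (-1040 + 98) = 22755 - 1*(-942) = 22755 + 942 = 23697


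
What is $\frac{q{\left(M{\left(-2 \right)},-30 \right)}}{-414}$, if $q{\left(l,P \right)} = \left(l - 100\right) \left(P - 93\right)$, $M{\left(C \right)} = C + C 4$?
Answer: $- \frac{2255}{69} \approx -32.681$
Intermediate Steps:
$M{\left(C \right)} = 5 C$ ($M{\left(C \right)} = C + 4 C = 5 C$)
$q{\left(l,P \right)} = \left(-100 + l\right) \left(-93 + P\right)$
$\frac{q{\left(M{\left(-2 \right)},-30 \right)}}{-414} = \frac{9300 - -3000 - 93 \cdot 5 \left(-2\right) - 30 \cdot 5 \left(-2\right)}{-414} = \left(9300 + 3000 - -930 - -300\right) \left(- \frac{1}{414}\right) = \left(9300 + 3000 + 930 + 300\right) \left(- \frac{1}{414}\right) = 13530 \left(- \frac{1}{414}\right) = - \frac{2255}{69}$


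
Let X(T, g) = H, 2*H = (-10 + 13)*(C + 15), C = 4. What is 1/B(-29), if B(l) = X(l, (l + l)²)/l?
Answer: -58/57 ≈ -1.0175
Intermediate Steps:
H = 57/2 (H = ((-10 + 13)*(4 + 15))/2 = (3*19)/2 = (½)*57 = 57/2 ≈ 28.500)
X(T, g) = 57/2
B(l) = 57/(2*l)
1/B(-29) = 1/((57/2)/(-29)) = 1/((57/2)*(-1/29)) = 1/(-57/58) = -58/57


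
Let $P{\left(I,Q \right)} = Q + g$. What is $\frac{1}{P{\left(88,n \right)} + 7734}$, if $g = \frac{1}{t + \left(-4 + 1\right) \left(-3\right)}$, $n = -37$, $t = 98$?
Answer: $\frac{107}{823580} \approx 0.00012992$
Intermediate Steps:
$g = \frac{1}{107}$ ($g = \frac{1}{98 + \left(-4 + 1\right) \left(-3\right)} = \frac{1}{98 - -9} = \frac{1}{98 + 9} = \frac{1}{107} \approx 0.0093458$)
$P{\left(I,Q \right)} = \frac{1}{107} + Q$ ($P{\left(I,Q \right)} = Q + \frac{1}{107} = \frac{1}{107} + Q$)
$\frac{1}{P{\left(88,n \right)} + 7734} = \frac{1}{\left(\frac{1}{107} - 37\right) + 7734} = \frac{1}{- \frac{3958}{107} + 7734} = \frac{1}{\frac{823580}{107}} = \frac{107}{823580}$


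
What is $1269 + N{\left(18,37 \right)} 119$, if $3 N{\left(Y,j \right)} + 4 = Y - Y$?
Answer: $\frac{3331}{3} \approx 1110.3$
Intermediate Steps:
$N{\left(Y,j \right)} = - \frac{4}{3}$ ($N{\left(Y,j \right)} = - \frac{4}{3} + \frac{Y - Y}{3} = - \frac{4}{3} + \frac{1}{3} \cdot 0 = - \frac{4}{3} + 0 = - \frac{4}{3}$)
$1269 + N{\left(18,37 \right)} 119 = 1269 - \frac{476}{3} = \frac{3331}{3}$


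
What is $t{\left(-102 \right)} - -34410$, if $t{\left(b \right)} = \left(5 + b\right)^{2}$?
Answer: $43819$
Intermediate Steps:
$t{\left(-102 \right)} - -34410 = \left(5 - 102\right)^{2} - -34410 = \left(-97\right)^{2} + 34410 = 9409 + 34410 = 43819$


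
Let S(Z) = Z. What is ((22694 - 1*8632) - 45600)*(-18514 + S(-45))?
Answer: 585313742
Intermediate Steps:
((22694 - 1*8632) - 45600)*(-18514 + S(-45)) = ((22694 - 1*8632) - 45600)*(-18514 - 45) = ((22694 - 8632) - 45600)*(-18559) = (14062 - 45600)*(-18559) = -31538*(-18559) = 585313742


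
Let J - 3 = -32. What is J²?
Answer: 841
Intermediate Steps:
J = -29 (J = 3 - 32 = -29)
J² = (-29)² = 841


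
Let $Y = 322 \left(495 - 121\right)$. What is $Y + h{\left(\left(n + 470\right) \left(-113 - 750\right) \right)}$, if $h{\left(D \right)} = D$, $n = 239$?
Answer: $-491439$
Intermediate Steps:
$Y = 120428$ ($Y = 322 \cdot 374 = 120428$)
$Y + h{\left(\left(n + 470\right) \left(-113 - 750\right) \right)} = 120428 + \left(239 + 470\right) \left(-113 - 750\right) = 120428 + 709 \left(-863\right) = 120428 - 611867 = -491439$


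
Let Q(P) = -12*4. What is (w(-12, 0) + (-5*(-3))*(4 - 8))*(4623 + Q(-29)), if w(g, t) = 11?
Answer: -224175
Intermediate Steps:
Q(P) = -48
(w(-12, 0) + (-5*(-3))*(4 - 8))*(4623 + Q(-29)) = (11 + (-5*(-3))*(4 - 8))*(4623 - 48) = (11 + 15*(-4))*4575 = (11 - 60)*4575 = -49*4575 = -224175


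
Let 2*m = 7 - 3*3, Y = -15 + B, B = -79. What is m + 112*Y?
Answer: -10529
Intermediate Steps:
Y = -94 (Y = -15 - 79 = -94)
m = -1 (m = (7 - 3*3)/2 = (7 - 9)/2 = (1/2)*(-2) = -1)
m + 112*Y = -1 + 112*(-94) = -1 - 10528 = -10529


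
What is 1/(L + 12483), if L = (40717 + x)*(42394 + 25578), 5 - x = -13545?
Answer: 1/3688649007 ≈ 2.7110e-10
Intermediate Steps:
x = 13550 (x = 5 - 1*(-13545) = 5 + 13545 = 13550)
L = 3688636524 (L = (40717 + 13550)*(42394 + 25578) = 54267*67972 = 3688636524)
1/(L + 12483) = 1/(3688636524 + 12483) = 1/3688649007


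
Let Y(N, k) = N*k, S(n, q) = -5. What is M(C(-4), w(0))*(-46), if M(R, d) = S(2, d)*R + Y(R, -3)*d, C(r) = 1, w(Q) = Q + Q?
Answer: 230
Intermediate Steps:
w(Q) = 2*Q
M(R, d) = -5*R - 3*R*d (M(R, d) = -5*R + (R*(-3))*d = -5*R + (-3*R)*d = -5*R - 3*R*d)
M(C(-4), w(0))*(-46) = (1*(-5 - 6*0))*(-46) = (1*(-5 - 3*0))*(-46) = (1*(-5 + 0))*(-46) = (1*(-5))*(-46) = -5*(-46) = 230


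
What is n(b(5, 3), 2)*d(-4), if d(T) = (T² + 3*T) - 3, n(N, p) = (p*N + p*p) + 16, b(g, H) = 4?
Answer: 28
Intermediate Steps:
n(N, p) = 16 + p² + N*p (n(N, p) = (N*p + p²) + 16 = (p² + N*p) + 16 = 16 + p² + N*p)
d(T) = -3 + T² + 3*T
n(b(5, 3), 2)*d(-4) = (16 + 2² + 4*2)*(-3 + (-4)² + 3*(-4)) = (16 + 4 + 8)*(-3 + 16 - 12) = 28*1 = 28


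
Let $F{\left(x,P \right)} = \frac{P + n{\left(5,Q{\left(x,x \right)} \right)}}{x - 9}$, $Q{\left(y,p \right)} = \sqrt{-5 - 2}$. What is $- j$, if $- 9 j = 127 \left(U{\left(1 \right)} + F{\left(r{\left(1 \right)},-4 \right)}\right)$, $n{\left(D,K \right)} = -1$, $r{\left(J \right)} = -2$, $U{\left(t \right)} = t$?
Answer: $\frac{2032}{99} \approx 20.525$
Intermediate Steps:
$Q{\left(y,p \right)} = i \sqrt{7}$ ($Q{\left(y,p \right)} = \sqrt{-7} = i \sqrt{7}$)
$F{\left(x,P \right)} = \frac{-1 + P}{-9 + x}$ ($F{\left(x,P \right)} = \frac{P - 1}{x - 9} = \frac{-1 + P}{-9 + x}$)
$j = - \frac{2032}{99}$ ($j = - \frac{127 \left(1 + \frac{-1 - 4}{-9 - 2}\right)}{9} = - \frac{127 \left(1 + \frac{1}{-11} \left(-5\right)\right)}{9} = - \frac{127 \left(1 - - \frac{5}{11}\right)}{9} = - \frac{127 \left(1 + \frac{5}{11}\right)}{9} = - \frac{127 \cdot \frac{16}{11}}{9} = \left(- \frac{1}{9}\right) \frac{2032}{11} = - \frac{2032}{99} \approx -20.525$)
$- j = \left(-1\right) \left(- \frac{2032}{99}\right) = \frac{2032}{99}$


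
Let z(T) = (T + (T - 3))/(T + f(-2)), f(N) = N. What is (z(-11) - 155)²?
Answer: 3960100/169 ≈ 23433.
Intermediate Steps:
z(T) = (-3 + 2*T)/(-2 + T) (z(T) = (T + (T - 3))/(T - 2) = (T + (-3 + T))/(-2 + T) = (-3 + 2*T)/(-2 + T))
(z(-11) - 155)² = ((-3 + 2*(-11))/(-2 - 11) - 155)² = ((-3 - 22)/(-13) - 155)² = (-1/13*(-25) - 155)² = (25/13 - 155)² = (-1990/13)² = 3960100/169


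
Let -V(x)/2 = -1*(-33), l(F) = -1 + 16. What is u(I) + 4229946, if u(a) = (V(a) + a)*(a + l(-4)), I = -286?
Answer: 4325338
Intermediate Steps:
l(F) = 15
V(x) = -66 (V(x) = -(-2)*(-33) = -2*33 = -66)
u(a) = (-66 + a)*(15 + a) (u(a) = (-66 + a)*(a + 15) = (-66 + a)*(15 + a))
u(I) + 4229946 = (-990 + (-286)² - 51*(-286)) + 4229946 = (-990 + 81796 + 14586) + 4229946 = 95392 + 4229946 = 4325338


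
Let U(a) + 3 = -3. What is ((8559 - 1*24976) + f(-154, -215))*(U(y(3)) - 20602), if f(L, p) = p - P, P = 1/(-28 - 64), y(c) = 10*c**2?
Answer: 342752032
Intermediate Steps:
P = -1/92 (P = 1/(-92) = -1/92 ≈ -0.010870)
U(a) = -6 (U(a) = -3 - 3 = -6)
f(L, p) = 1/92 + p (f(L, p) = p - 1*(-1/92) = p + 1/92 = 1/92 + p)
((8559 - 1*24976) + f(-154, -215))*(U(y(3)) - 20602) = ((8559 - 1*24976) + (1/92 - 215))*(-6 - 20602) = ((8559 - 24976) - 19779/92)*(-20608) = (-16417 - 19779/92)*(-20608) = -1530143/92*(-20608) = 342752032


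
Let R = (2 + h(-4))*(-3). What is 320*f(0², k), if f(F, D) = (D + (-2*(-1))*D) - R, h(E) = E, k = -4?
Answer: -5760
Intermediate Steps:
R = 6 (R = (2 - 4)*(-3) = -2*(-3) = 6)
f(F, D) = -6 + 3*D (f(F, D) = (D + (-2*(-1))*D) - 1*6 = (D + 2*D) - 6 = 3*D - 6 = -6 + 3*D)
320*f(0², k) = 320*(-6 + 3*(-4)) = 320*(-6 - 12) = 320*(-18) = -5760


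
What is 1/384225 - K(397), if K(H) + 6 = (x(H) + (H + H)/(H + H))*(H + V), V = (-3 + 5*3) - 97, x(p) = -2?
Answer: 122183551/384225 ≈ 318.00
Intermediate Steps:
V = -85 (V = (-3 + 15) - 97 = 12 - 97 = -85)
K(H) = 79 - H (K(H) = -6 + (-2 + (H + H)/(H + H))*(H - 85) = -6 + (-2 + (2*H)/((2*H)))*(-85 + H) = -6 + (-2 + (2*H)*(1/(2*H)))*(-85 + H) = -6 + (-2 + 1)*(-85 + H) = -6 - (-85 + H) = -6 + (85 - H) = 79 - H)
1/384225 - K(397) = 1/384225 - (79 - 1*397) = 1/384225 - (79 - 397) = 1/384225 - 1*(-318) = 1/384225 + 318 = 122183551/384225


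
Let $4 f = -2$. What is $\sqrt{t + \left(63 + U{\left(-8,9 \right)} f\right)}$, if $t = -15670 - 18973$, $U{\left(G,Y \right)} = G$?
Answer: $4 i \sqrt{2161} \approx 185.95 i$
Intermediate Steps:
$f = - \frac{1}{2}$ ($f = \frac{1}{4} \left(-2\right) = - \frac{1}{2} \approx -0.5$)
$t = -34643$ ($t = -15670 - 18973 = -34643$)
$\sqrt{t + \left(63 + U{\left(-8,9 \right)} f\right)} = \sqrt{-34643 + \left(63 - -4\right)} = \sqrt{-34643 + \left(63 + 4\right)} = \sqrt{-34643 + 67} = \sqrt{-34576} = 4 i \sqrt{2161}$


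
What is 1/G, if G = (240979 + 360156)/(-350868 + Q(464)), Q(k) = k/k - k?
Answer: -351331/601135 ≈ -0.58445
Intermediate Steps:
Q(k) = 1 - k
G = -601135/351331 (G = (240979 + 360156)/(-350868 + (1 - 1*464)) = 601135/(-350868 + (1 - 464)) = 601135/(-350868 - 463) = 601135/(-351331) = 601135*(-1/351331) = -601135/351331 ≈ -1.7110)
1/G = 1/(-601135/351331) = -351331/601135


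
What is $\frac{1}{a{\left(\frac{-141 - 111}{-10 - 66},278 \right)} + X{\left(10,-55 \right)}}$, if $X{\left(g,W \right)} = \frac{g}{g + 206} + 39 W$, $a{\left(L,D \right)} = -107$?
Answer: $- \frac{108}{243211} \approx -0.00044406$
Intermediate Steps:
$X{\left(g,W \right)} = 39 W + \frac{g}{206 + g}$ ($X{\left(g,W \right)} = \frac{g}{206 + g} + 39 W = 39 W + \frac{g}{206 + g}$)
$\frac{1}{a{\left(\frac{-141 - 111}{-10 - 66},278 \right)} + X{\left(10,-55 \right)}} = \frac{1}{-107 + \frac{10 + 8034 \left(-55\right) + 39 \left(-55\right) 10}{206 + 10}} = \frac{1}{-107 + \frac{10 - 441870 - 21450}{216}} = \frac{1}{-107 + \frac{1}{216} \left(-463310\right)} = \frac{1}{-107 - \frac{231655}{108}} = \frac{1}{- \frac{243211}{108}} = - \frac{108}{243211}$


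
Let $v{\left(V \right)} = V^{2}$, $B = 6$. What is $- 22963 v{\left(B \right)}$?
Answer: $-826668$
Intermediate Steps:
$- 22963 v{\left(B \right)} = - 22963 \cdot 6^{2} = \left(-22963\right) 36 = -826668$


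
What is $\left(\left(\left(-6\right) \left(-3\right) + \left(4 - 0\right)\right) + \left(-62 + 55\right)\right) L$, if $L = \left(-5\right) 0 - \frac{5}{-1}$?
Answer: $75$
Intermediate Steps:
$L = 5$ ($L = 0 - -5 = 0 + 5 = 5$)
$\left(\left(\left(-6\right) \left(-3\right) + \left(4 - 0\right)\right) + \left(-62 + 55\right)\right) L = \left(\left(\left(-6\right) \left(-3\right) + \left(4 - 0\right)\right) + \left(-62 + 55\right)\right) 5 = \left(\left(18 + \left(4 + 0\right)\right) - 7\right) 5 = \left(\left(18 + 4\right) - 7\right) 5 = \left(22 - 7\right) 5 = 15 \cdot 5 = 75$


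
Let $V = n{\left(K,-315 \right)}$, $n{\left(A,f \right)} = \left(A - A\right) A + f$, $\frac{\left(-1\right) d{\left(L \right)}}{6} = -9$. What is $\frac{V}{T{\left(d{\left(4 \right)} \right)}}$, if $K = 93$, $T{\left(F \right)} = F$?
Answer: $- \frac{35}{6} \approx -5.8333$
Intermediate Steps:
$d{\left(L \right)} = 54$ ($d{\left(L \right)} = \left(-6\right) \left(-9\right) = 54$)
$n{\left(A,f \right)} = f$ ($n{\left(A,f \right)} = 0 A + f = 0 + f = f$)
$V = -315$
$\frac{V}{T{\left(d{\left(4 \right)} \right)}} = - \frac{315}{54} = \left(-315\right) \frac{1}{54} = - \frac{35}{6}$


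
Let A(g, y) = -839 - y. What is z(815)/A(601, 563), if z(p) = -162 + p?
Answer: -653/1402 ≈ -0.46576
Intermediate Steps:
z(815)/A(601, 563) = (-162 + 815)/(-839 - 1*563) = 653/(-839 - 563) = 653/(-1402) = 653*(-1/1402) = -653/1402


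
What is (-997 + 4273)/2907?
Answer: 364/323 ≈ 1.1269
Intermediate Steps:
(-997 + 4273)/2907 = 3276*(1/2907) = 364/323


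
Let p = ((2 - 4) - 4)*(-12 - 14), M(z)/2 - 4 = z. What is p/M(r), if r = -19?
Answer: -26/5 ≈ -5.2000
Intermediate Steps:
M(z) = 8 + 2*z
p = 156 (p = (-2 - 4)*(-26) = -6*(-26) = 156)
p/M(r) = 156/(8 + 2*(-19)) = 156/(8 - 38) = 156/(-30) = 156*(-1/30) = -26/5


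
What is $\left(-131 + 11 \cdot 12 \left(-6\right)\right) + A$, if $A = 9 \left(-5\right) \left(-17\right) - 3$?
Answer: $-161$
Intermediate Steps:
$A = 762$ ($A = \left(-45\right) \left(-17\right) - 3 = 765 - 3 = 762$)
$\left(-131 + 11 \cdot 12 \left(-6\right)\right) + A = \left(-131 + 11 \cdot 12 \left(-6\right)\right) + 762 = \left(-131 + 132 \left(-6\right)\right) + 762 = \left(-131 - 792\right) + 762 = -923 + 762 = -161$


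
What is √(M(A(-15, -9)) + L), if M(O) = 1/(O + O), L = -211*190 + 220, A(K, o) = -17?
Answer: I*√46089754/34 ≈ 199.67*I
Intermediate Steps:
L = -39870 (L = -40090 + 220 = -39870)
M(O) = 1/(2*O)
√(M(A(-15, -9)) + L) = √((½)/(-17) - 39870) = √((½)*(-1/17) - 39870) = √(-1/34 - 39870) = √(-1355581/34) = I*√46089754/34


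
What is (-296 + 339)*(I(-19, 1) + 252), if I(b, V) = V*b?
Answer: 10019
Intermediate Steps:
(-296 + 339)*(I(-19, 1) + 252) = (-296 + 339)*(1*(-19) + 252) = 43*(-19 + 252) = 43*233 = 10019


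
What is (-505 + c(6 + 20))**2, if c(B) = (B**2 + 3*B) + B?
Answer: 75625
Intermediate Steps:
c(B) = B**2 + 4*B
(-505 + c(6 + 20))**2 = (-505 + (6 + 20)*(4 + (6 + 20)))**2 = (-505 + 26*(4 + 26))**2 = (-505 + 26*30)**2 = (-505 + 780)**2 = 275**2 = 75625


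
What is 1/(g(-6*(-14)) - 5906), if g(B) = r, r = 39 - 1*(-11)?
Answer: -1/5856 ≈ -0.00017076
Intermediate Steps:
r = 50 (r = 39 + 11 = 50)
g(B) = 50
1/(g(-6*(-14)) - 5906) = 1/(50 - 5906) = 1/(-5856) = -1/5856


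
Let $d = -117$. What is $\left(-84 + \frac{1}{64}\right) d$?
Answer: $\frac{628875}{64} \approx 9826.2$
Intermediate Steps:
$\left(-84 + \frac{1}{64}\right) d = \left(-84 + \frac{1}{64}\right) \left(-117\right) = \left(- \frac{5375}{64}\right) \left(-117\right) = \frac{628875}{64}$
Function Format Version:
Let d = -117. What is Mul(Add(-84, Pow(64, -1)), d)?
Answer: Rational(628875, 64) ≈ 9826.2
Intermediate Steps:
Mul(Add(-84, Pow(64, -1)), d) = Mul(Add(-84, Pow(64, -1)), -117) = Mul(Add(-84, Rational(1, 64)), -117) = Mul(Rational(-5375, 64), -117) = Rational(628875, 64)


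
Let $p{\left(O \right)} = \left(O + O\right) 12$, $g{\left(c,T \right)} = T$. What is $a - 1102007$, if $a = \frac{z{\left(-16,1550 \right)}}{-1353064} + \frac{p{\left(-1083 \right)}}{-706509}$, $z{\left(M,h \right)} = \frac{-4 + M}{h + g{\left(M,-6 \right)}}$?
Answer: $- \frac{45181970920116793271}{40999714546704} \approx -1.102 \cdot 10^{6}$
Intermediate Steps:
$p{\left(O \right)} = 24 O$ ($p{\left(O \right)} = 2 O 12 = 24 O$)
$z{\left(M,h \right)} = \frac{-4 + M}{-6 + h}$ ($z{\left(M,h \right)} = \frac{-4 + M}{h - 6} = \frac{-4 + M}{-6 + h}$)
$a = \frac{1508352841657}{40999714546704}$ ($a = \frac{\frac{1}{-6 + 1550} \left(-4 - 16\right)}{-1353064} + \frac{24 \left(-1083\right)}{-706509} = \frac{1}{1544} \left(-20\right) \left(- \frac{1}{1353064}\right) - - \frac{2888}{78501} = \frac{1}{1544} \left(-20\right) \left(- \frac{1}{1353064}\right) + \frac{2888}{78501} = \left(- \frac{5}{386}\right) \left(- \frac{1}{1353064}\right) + \frac{2888}{78501} = \frac{5}{522282704} + \frac{2888}{78501} = \frac{1508352841657}{40999714546704} \approx 0.036789$)
$a - 1102007 = \frac{1508352841657}{40999714546704} - 1102007 = - \frac{45181970920116793271}{40999714546704}$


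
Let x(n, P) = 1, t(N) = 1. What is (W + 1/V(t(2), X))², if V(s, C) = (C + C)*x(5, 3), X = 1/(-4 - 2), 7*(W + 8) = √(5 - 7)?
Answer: (77 - I*√2)²/49 ≈ 120.96 - 4.4447*I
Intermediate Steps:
W = -8 + I*√2/7 (W = -8 + √(5 - 7)/7 = -8 + √(-2)/7 = -8 + (I*√2)/7 = -8 + I*√2/7 ≈ -8.0 + 0.20203*I)
X = -⅙ (X = 1/(-6) = -⅙ ≈ -0.16667)
V(s, C) = 2*C (V(s, C) = (C + C)*1 = (2*C)*1 = 2*C)
(W + 1/V(t(2), X))² = ((-8 + I*√2/7) + 1/(2*(-⅙)))² = ((-8 + I*√2/7) + 1/(-⅓))² = ((-8 + I*√2/7) - 3)² = (-11 + I*√2/7)²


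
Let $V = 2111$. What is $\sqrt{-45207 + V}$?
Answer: $2 i \sqrt{10774} \approx 207.6 i$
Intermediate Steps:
$\sqrt{-45207 + V} = \sqrt{-45207 + 2111} = \sqrt{-43096} = 2 i \sqrt{10774}$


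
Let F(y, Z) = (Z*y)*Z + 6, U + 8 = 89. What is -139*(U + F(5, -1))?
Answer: -12788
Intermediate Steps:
U = 81 (U = -8 + 89 = 81)
F(y, Z) = 6 + y*Z² (F(y, Z) = y*Z² + 6 = 6 + y*Z²)
-139*(U + F(5, -1)) = -139*(81 + (6 + 5*(-1)²)) = -139*(81 + (6 + 5*1)) = -139*(81 + (6 + 5)) = -139*(81 + 11) = -139*92 = -12788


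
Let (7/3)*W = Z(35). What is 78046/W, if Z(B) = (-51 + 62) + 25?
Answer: 273161/54 ≈ 5058.5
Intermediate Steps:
Z(B) = 36 (Z(B) = 11 + 25 = 36)
W = 108/7 (W = (3/7)*36 = 108/7 ≈ 15.429)
78046/W = 78046/(108/7) = 78046*(7/108) = 273161/54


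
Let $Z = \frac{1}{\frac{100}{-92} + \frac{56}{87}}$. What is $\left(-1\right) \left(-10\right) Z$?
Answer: $- \frac{20010}{887} \approx -22.559$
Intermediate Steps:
$Z = - \frac{2001}{887}$ ($Z = \frac{1}{100 \left(- \frac{1}{92}\right) + 56 \cdot \frac{1}{87}} = \frac{1}{- \frac{25}{23} + \frac{56}{87}} = \frac{1}{- \frac{887}{2001}} = - \frac{2001}{887} \approx -2.2559$)
$\left(-1\right) \left(-10\right) Z = \left(-1\right) \left(-10\right) \left(- \frac{2001}{887}\right) = 10 \left(- \frac{2001}{887}\right) = - \frac{20010}{887}$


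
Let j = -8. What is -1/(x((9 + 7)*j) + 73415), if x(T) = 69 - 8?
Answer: -1/73476 ≈ -1.3610e-5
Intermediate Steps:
x(T) = 61
-1/(x((9 + 7)*j) + 73415) = -1/(61 + 73415) = -1/73476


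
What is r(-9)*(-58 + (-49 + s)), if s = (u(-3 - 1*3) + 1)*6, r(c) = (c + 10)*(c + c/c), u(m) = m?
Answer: 1096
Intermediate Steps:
r(c) = (1 + c)*(10 + c) (r(c) = (10 + c)*(c + 1) = (10 + c)*(1 + c) = (1 + c)*(10 + c))
s = -30 (s = ((-3 - 1*3) + 1)*6 = ((-3 - 3) + 1)*6 = (-6 + 1)*6 = -5*6 = -30)
r(-9)*(-58 + (-49 + s)) = (10 + (-9)² + 11*(-9))*(-58 + (-49 - 30)) = (10 + 81 - 99)*(-58 - 79) = -8*(-137) = 1096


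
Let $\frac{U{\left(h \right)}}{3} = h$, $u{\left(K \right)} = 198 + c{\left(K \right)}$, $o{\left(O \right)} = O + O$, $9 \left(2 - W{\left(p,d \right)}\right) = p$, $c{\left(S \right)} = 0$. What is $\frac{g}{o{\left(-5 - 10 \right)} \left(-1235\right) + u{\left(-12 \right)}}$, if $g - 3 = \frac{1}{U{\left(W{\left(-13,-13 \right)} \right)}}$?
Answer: $\frac{1}{12028} \approx 8.3139 \cdot 10^{-5}$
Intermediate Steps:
$W{\left(p,d \right)} = 2 - \frac{p}{9}$
$o{\left(O \right)} = 2 O$
$u{\left(K \right)} = 198$ ($u{\left(K \right)} = 198 + 0 = 198$)
$U{\left(h \right)} = 3 h$
$g = \frac{96}{31}$ ($g = 3 + \frac{1}{3 \left(2 - - \frac{13}{9}\right)} = 3 + \frac{1}{3 \left(2 + \frac{13}{9}\right)} = 3 + \frac{1}{3 \cdot \frac{31}{9}} = 3 + \frac{1}{\frac{31}{3}} = 3 + \frac{3}{31} = \frac{96}{31} \approx 3.0968$)
$\frac{g}{o{\left(-5 - 10 \right)} \left(-1235\right) + u{\left(-12 \right)}} = \frac{96}{31 \left(2 \left(-5 - 10\right) \left(-1235\right) + 198\right)} = \frac{96}{31 \left(2 \left(-15\right) \left(-1235\right) + 198\right)} = \frac{96}{31 \left(\left(-30\right) \left(-1235\right) + 198\right)} = \frac{96}{31 \left(37050 + 198\right)} = \frac{96}{31 \cdot 37248} = \frac{96}{31} \cdot \frac{1}{37248} = \frac{1}{12028}$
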